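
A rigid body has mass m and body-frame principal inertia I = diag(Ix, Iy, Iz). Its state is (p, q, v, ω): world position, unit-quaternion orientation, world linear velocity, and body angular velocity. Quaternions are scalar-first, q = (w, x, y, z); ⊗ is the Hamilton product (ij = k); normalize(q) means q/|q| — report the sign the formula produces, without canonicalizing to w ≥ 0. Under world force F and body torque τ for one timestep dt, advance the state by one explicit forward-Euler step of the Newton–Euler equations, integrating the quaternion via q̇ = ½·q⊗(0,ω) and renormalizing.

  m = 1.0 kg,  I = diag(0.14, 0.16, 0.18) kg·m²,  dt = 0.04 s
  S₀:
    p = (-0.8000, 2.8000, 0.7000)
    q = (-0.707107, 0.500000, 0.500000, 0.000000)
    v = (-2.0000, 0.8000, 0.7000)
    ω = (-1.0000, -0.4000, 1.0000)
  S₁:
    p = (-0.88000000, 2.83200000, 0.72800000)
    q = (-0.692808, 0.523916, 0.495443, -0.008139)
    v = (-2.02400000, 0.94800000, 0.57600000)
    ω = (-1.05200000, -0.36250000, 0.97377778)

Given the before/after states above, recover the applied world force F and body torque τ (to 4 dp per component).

velocity change Δv = (-0.02400000, 0.14800000, -0.12400000)
applied force F = (-0.6000, 3.7000, -3.1000)
rate change Δω = (-0.05200000, 0.03750000, -0.02622222)
precession coupling = (-0.0080, 0.0400, 0.0080)
applied torque τ = (-0.1900, 0.1900, -0.1100)

F = (-0.6000, 3.7000, -3.1000)
τ = (-0.1900, 0.1900, -0.1100)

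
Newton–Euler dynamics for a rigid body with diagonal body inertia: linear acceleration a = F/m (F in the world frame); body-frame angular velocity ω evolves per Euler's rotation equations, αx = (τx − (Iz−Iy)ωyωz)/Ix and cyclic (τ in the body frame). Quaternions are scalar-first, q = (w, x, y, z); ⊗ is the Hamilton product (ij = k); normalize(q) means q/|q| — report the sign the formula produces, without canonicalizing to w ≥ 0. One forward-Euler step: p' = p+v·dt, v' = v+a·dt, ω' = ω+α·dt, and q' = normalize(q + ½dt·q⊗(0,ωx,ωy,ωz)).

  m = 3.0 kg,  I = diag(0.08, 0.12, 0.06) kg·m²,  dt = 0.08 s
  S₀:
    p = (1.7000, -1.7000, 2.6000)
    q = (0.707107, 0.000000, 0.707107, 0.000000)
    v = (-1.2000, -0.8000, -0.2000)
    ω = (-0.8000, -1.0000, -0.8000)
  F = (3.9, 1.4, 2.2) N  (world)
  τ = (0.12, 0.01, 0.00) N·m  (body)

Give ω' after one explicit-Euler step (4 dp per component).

ω×(Iω) gyroscopic = (-0.0480, 0.0128, 0.0320)
α = I⁻¹(τ − ω×Iω) = (2.1000, -0.0233, -0.5333)
ω + α·dt = (-0.6320, -1.0019, -0.8427)

ω' = (-0.6320, -1.0019, -0.8427)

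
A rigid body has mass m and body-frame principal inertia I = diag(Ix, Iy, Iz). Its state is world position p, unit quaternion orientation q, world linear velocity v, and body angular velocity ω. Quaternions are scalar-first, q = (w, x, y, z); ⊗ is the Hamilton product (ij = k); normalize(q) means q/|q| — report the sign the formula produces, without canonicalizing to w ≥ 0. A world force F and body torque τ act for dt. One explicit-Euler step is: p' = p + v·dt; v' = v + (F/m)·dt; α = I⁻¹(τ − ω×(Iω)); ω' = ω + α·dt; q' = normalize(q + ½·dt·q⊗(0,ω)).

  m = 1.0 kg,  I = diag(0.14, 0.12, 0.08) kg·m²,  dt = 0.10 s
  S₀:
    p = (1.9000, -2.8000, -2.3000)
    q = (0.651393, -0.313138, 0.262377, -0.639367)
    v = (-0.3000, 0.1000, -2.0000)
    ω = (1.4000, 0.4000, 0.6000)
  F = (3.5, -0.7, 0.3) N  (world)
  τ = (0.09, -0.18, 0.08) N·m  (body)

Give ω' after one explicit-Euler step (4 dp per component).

ω' = (1.4711, 0.2080, 0.7140)

gyro term ω×Iω = (-0.0096, 0.0504, -0.0112)
(τ − ω×Iω)/I = (0.7114, -1.9200, 1.1400)
ω + α·dt = (1.4711, 0.2080, 0.7140)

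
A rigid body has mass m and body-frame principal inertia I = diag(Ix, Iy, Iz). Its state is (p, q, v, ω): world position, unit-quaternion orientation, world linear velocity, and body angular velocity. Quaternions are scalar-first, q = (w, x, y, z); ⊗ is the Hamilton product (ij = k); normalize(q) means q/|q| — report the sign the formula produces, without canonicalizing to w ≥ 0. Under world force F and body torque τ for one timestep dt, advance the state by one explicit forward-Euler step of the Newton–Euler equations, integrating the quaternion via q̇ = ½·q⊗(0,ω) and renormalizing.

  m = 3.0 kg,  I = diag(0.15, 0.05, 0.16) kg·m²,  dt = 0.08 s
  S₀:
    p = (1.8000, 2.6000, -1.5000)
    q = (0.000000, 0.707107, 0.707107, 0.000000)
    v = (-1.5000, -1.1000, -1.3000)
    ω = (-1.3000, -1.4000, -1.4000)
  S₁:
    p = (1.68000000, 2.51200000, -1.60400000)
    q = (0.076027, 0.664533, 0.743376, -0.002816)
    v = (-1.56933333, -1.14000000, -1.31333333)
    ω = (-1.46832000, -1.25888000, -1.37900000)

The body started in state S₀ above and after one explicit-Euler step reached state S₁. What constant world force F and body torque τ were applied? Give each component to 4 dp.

F = (-2.6000, -1.5000, -0.5000)
τ = (-0.1000, 0.0700, -0.1400)

ω₁ − ω₀ = (-0.16832000, 0.14112000, 0.02100000)
ω₀×(Iω₀) = (0.2156, -0.0182, -0.1820)
I·α + gyro = (-0.1000, 0.0700, -0.1400)
velocity change Δv = (-0.06933333, -0.04000000, -0.01333333)
F = m·Δv/dt = (-2.6000, -1.5000, -0.5000)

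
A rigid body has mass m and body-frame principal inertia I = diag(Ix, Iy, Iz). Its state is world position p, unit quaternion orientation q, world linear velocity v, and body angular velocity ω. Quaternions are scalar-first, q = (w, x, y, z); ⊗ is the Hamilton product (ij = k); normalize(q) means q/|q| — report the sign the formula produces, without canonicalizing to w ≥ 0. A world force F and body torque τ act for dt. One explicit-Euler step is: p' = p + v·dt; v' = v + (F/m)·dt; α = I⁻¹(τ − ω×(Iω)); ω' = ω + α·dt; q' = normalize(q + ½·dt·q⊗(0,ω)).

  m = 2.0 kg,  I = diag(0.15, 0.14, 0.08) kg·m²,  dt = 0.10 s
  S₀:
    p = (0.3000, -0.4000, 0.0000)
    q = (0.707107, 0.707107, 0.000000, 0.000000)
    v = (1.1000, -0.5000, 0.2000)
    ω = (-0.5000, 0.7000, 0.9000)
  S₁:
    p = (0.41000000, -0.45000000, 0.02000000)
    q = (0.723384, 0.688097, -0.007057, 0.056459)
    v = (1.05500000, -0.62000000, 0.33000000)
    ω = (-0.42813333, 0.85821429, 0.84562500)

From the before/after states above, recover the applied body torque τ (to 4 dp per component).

rate change Δω = (0.07186667, 0.15821429, -0.05437500)
τ = I·(Δω/dt) + ω₀×(Iω₀) = (0.0700, 0.1900, -0.0400)

τ = (0.0700, 0.1900, -0.0400)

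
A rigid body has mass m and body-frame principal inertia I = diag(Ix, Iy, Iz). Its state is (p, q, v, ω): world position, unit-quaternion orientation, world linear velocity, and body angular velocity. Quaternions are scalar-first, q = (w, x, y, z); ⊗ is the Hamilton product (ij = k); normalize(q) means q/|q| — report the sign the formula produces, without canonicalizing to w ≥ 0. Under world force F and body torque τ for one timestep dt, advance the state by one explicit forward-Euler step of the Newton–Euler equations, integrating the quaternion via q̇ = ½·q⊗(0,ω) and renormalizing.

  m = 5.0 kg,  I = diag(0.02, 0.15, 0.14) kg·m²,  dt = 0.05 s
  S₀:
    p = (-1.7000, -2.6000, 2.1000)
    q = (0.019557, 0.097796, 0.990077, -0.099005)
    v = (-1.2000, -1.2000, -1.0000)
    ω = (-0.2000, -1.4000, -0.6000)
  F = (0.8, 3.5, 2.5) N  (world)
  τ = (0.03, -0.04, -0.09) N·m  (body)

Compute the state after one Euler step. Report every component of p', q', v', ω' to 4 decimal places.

p' = (-1.7600, -2.6600, 2.0500)
q' = (0.0532, 0.0793, 0.9906, -0.0977)
v' = (-1.1920, -1.1650, -0.9750)
ω' = (-0.1040, -1.4085, -0.6451)

new position p' = (-1.7600, -2.6600, 2.0500)
v' = v + a·dt = (-1.1920, -1.1650, -0.9750)
ω×(Iω) gyroscopic = (-0.0084, -0.0144, 0.0364)
α = I⁻¹(τ − ω×Iω) = (1.9200, -0.1707, -0.9029)
new body rate ω' = (-0.1040, -1.4085, -0.6451)
2q̇ = q⊗(0,ω) = (1.3462640, -0.7365646, 0.0510988, 0.0493668)
updated quaternion q' = (0.0532, 0.0793, 0.9906, -0.0977)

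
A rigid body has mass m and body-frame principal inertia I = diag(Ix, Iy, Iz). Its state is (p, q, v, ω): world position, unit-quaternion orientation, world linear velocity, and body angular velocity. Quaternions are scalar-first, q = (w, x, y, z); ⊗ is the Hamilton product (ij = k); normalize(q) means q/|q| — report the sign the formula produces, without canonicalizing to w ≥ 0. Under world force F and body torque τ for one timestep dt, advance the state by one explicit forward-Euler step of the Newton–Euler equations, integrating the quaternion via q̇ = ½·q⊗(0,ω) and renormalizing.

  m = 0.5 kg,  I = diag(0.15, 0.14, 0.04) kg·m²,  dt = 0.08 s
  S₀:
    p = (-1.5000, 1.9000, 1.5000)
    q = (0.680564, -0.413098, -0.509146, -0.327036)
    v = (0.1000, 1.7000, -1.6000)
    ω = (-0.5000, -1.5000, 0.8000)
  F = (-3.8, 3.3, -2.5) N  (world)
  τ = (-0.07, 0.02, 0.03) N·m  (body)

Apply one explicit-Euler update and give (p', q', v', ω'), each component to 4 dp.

angular accel α = (-1.2667, 0.4571, 0.9375)
ω + α·dt = (-0.6013, -1.4634, 0.8750)
Hamilton product q⊗(0,ω) = (-0.7086392, -1.2381528, -0.5268496, 0.9095252)
q' = normalize(q + ½dt·q⊗(0,ω)) = (0.6506, -0.4615, -0.5289, -0.2899)
p + v·dt = (-1.4920, 2.0360, 1.3720)
v' = v + a·dt = (-0.5080, 2.2280, -2.0000)

p' = (-1.4920, 2.0360, 1.3720)
q' = (0.6506, -0.4615, -0.5289, -0.2899)
v' = (-0.5080, 2.2280, -2.0000)
ω' = (-0.6013, -1.4634, 0.8750)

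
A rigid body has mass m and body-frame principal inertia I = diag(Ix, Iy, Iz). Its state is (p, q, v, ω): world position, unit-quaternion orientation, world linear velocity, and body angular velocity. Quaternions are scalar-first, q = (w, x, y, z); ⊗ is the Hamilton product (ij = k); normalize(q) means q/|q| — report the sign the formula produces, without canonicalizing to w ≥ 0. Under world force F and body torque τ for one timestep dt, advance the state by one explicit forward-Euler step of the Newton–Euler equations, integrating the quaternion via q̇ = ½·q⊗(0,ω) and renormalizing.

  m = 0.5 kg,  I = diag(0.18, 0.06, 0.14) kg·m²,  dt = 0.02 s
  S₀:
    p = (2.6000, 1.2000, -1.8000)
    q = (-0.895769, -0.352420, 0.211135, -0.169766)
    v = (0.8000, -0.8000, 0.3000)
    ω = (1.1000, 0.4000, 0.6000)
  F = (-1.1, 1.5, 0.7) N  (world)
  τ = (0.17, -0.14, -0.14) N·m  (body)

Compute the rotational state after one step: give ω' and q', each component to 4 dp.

precession coupling ω×(Iω) = (0.0192, 0.0264, -0.0528)
angular accel α = (0.8378, -2.7733, -0.6229)
ω' = ω + α·dt = (1.1168, 0.3445, 0.5875)
Hamilton product q⊗(0,ω) = (0.4050676, -0.7907585, -0.3335982, -0.9106779)
q' = normalize(q + ½dt·q⊗(0,ω)) = (-0.8916, -0.3603, 0.2078, -0.1789)

ω' = (1.1168, 0.3445, 0.5875)
q' = (-0.8916, -0.3603, 0.2078, -0.1789)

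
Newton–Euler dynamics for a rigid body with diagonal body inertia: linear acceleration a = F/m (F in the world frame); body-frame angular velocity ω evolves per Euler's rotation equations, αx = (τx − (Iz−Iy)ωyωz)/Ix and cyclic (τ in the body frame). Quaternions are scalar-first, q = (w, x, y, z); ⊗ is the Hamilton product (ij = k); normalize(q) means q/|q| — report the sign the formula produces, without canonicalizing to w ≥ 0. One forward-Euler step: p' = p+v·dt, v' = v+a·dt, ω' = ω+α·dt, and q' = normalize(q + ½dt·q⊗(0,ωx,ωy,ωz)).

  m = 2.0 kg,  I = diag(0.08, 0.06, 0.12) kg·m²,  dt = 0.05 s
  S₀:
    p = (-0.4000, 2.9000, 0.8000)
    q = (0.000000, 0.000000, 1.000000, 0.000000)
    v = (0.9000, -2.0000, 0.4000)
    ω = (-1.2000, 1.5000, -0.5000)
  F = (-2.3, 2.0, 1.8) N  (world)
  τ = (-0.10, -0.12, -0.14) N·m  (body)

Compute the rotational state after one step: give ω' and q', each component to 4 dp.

ω' = (-1.2344, 1.4200, -0.5733)
q' = (-0.0375, -0.0125, 0.9988, 0.0300)

gyro term ω×Iω = (-0.0450, -0.0240, 0.0360)
(τ − ω×Iω)/I = (-0.6875, -1.6000, -1.4667)
new body rate ω' = (-1.2344, 1.4200, -0.5733)
Hamilton product q⊗(0,ω) = (-1.5000000, -0.5000000, 0.0000000, 1.2000000)
q' = normalize(q + ½dt·q⊗(0,ω)) = (-0.0375, -0.0125, 0.9988, 0.0300)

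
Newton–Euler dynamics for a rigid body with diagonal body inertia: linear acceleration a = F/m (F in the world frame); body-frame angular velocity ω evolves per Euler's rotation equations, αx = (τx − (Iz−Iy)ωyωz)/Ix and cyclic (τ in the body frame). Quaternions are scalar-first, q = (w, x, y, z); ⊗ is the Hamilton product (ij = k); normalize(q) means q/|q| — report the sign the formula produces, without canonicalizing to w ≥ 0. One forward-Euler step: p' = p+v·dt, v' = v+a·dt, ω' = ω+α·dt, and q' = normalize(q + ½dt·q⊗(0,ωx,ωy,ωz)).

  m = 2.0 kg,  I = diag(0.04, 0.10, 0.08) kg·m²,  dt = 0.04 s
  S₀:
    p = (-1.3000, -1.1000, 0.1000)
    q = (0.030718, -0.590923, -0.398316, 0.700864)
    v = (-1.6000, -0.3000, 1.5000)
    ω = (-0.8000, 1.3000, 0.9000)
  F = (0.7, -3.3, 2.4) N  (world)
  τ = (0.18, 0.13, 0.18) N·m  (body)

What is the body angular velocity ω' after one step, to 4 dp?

ω' = (-0.5966, 1.3405, 1.0212)

ω×(Iω) gyroscopic = (-0.0234, 0.0288, -0.0624)
(τ − ω×Iω)/I = (5.0850, 1.0120, 3.0300)
ω' = ω + α·dt = (-0.5966, 1.3405, 1.0212)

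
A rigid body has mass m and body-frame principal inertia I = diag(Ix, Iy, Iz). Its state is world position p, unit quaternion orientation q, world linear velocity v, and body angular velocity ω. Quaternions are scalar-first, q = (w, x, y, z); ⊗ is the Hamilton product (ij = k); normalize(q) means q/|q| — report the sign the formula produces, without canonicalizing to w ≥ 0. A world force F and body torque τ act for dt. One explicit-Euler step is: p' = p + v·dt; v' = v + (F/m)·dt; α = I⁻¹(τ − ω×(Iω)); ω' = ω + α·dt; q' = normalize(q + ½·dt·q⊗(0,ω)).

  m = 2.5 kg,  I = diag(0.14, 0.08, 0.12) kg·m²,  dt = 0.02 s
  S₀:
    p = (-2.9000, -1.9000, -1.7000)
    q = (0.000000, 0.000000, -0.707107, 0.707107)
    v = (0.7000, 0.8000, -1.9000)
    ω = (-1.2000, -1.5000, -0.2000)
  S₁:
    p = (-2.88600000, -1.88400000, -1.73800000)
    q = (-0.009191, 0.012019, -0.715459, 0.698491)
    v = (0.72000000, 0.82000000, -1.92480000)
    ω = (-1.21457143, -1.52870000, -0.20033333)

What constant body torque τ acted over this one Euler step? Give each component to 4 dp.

rate change Δω = (-0.01457143, -0.02870000, -0.00033333)
τ = I·(Δω/dt) + ω₀×(Iω₀) = (-0.0900, -0.1100, -0.1100)

τ = (-0.0900, -0.1100, -0.1100)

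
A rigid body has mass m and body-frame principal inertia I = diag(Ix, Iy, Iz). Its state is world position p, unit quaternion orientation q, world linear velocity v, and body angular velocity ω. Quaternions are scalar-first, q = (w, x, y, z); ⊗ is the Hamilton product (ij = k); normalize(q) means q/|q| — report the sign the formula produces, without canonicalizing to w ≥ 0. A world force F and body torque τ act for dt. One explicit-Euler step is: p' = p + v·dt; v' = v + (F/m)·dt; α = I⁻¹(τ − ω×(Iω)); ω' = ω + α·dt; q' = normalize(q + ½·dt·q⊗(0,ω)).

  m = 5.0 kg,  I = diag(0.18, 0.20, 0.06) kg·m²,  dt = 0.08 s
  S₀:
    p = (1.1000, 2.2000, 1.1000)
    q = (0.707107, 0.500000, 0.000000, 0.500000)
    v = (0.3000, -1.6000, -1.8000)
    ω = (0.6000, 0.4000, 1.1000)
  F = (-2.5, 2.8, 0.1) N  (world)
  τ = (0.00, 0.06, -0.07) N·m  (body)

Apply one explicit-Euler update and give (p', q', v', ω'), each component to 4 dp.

p' = (1.1240, 2.0720, 0.9560)
q' = (0.6722, 0.5083, 0.0013, 0.5384)
v' = (0.2600, -1.5552, -1.7984)
ω' = (0.6274, 0.3923, 1.0003)

p + v·dt = (1.1240, 2.0720, 0.9560)
v + (F/m)dt = (0.2600, -1.5552, -1.7984)
α = I⁻¹(τ − ω×Iω) = (0.3422, -0.0960, -1.2467)
ω + α·dt = (0.6274, 0.3923, 1.0003)
q⊗(0,ω) = (-0.8500000, 0.2242642, 0.0328428, 0.9778177)
q + ½dt·q⊗(0,ω), renormalized = (0.6722, 0.5083, 0.0013, 0.5384)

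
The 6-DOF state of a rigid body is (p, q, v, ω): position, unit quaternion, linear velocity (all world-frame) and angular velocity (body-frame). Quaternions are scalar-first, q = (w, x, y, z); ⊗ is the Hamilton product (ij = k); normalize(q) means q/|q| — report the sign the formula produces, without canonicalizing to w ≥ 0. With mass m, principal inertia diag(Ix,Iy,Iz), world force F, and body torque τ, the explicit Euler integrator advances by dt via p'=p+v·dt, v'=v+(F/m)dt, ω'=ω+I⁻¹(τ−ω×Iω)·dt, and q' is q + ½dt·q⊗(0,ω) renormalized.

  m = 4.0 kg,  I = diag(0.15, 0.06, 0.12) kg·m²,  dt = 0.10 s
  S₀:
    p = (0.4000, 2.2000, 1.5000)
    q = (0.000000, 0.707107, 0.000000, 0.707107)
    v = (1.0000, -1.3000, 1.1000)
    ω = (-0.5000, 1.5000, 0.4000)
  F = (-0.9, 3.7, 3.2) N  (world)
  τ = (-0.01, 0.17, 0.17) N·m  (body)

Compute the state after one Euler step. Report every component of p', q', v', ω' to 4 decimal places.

p' = (0.5000, 2.0700, 1.6100)
q' = (0.0035, 0.6519, -0.0317, 0.7576)
v' = (0.9775, -1.2075, 1.1800)
ω' = (-0.5307, 1.7933, 0.4854)

a = F/m = (-0.2250, 0.9250, 0.8000)
new position p' = (0.5000, 2.0700, 1.6100)
new velocity v' = (0.9775, -1.2075, 1.1800)
ω×(Iω) gyroscopic = (0.0360, -0.0060, 0.0675)
angular accel α = (-0.3067, 2.9333, 0.8542)
new body rate ω' = (-0.5307, 1.7933, 0.4854)
2q̇ = q⊗(0,ω) = (0.0707107, -1.0606605, -0.6363963, 1.0606605)
q' = normalize(q + ½dt·q⊗(0,ω)) = (0.0035, 0.6519, -0.0317, 0.7576)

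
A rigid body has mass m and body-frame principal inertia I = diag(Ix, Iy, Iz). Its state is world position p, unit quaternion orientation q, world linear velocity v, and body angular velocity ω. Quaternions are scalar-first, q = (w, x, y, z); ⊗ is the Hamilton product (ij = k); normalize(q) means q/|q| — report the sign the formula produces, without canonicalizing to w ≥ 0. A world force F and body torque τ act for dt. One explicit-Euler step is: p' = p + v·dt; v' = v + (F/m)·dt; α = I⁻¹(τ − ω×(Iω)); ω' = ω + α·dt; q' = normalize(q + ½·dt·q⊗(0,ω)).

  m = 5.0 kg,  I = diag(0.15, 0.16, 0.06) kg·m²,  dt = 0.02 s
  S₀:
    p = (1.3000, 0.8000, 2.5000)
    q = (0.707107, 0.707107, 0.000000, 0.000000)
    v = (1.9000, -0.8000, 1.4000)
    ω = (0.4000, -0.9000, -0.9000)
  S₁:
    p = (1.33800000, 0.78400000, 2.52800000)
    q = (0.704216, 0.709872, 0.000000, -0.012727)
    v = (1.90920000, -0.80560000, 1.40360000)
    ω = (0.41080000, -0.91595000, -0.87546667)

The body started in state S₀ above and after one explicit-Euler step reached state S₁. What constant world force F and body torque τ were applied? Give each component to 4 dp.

F = (2.3000, -1.4000, 0.9000)
τ = (0.0000, -0.1600, 0.0700)

rate change Δω = (0.01080000, -0.01595000, 0.02453333)
precession coupling = (-0.0810, -0.0324, -0.0036)
I·α + gyro = (0.0000, -0.1600, 0.0700)
velocity change Δv = (0.00920000, -0.00560000, 0.00360000)
m·(v₁−v₀)/dt = (2.3000, -1.4000, 0.9000)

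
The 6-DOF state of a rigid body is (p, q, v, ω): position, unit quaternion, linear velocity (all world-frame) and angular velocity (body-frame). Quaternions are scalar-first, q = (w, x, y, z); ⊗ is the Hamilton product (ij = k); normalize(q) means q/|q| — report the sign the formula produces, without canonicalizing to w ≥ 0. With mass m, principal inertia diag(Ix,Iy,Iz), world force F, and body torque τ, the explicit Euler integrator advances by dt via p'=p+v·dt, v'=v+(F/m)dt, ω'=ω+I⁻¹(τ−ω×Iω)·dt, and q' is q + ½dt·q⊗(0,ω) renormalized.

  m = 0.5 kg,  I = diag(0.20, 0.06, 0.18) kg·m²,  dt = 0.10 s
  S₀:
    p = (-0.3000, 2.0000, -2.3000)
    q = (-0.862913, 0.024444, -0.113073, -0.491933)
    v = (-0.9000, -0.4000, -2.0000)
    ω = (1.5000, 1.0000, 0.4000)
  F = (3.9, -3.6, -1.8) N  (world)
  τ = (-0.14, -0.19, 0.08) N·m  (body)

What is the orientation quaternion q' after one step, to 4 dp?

q' = (-0.8457, -0.0179, -0.1928, -0.4974)

2q̇ = q⊗(0,ω) = (0.2731802, -0.8476657, -1.6105901, -0.1511117)
q + ½dt·q⊗(0,ω), renormalized = (-0.8457, -0.0179, -0.1928, -0.4974)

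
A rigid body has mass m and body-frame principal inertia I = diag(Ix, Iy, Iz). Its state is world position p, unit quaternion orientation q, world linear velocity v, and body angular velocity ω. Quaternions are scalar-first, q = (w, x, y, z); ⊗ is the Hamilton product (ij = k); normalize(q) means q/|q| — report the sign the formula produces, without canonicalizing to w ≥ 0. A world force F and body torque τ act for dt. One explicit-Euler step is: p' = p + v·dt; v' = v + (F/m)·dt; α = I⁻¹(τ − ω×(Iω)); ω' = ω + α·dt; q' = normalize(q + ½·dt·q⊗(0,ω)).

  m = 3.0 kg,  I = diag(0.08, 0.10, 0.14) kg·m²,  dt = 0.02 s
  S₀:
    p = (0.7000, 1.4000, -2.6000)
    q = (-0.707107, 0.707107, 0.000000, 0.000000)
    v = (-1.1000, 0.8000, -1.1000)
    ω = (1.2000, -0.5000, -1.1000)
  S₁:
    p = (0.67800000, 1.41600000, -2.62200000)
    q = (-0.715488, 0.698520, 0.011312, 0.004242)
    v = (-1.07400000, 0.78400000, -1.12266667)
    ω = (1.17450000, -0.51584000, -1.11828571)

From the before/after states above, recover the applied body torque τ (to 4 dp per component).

τ = (-0.0800, 0.0000, -0.1400)

Δω = ω₁−ω₀ = (-0.02550000, -0.01584000, -0.01828571)
ω₀×(Iω₀) = (0.0220, 0.0792, -0.0120)
τ = I·(Δω/dt) + ω₀×(Iω₀) = (-0.0800, 0.0000, -0.1400)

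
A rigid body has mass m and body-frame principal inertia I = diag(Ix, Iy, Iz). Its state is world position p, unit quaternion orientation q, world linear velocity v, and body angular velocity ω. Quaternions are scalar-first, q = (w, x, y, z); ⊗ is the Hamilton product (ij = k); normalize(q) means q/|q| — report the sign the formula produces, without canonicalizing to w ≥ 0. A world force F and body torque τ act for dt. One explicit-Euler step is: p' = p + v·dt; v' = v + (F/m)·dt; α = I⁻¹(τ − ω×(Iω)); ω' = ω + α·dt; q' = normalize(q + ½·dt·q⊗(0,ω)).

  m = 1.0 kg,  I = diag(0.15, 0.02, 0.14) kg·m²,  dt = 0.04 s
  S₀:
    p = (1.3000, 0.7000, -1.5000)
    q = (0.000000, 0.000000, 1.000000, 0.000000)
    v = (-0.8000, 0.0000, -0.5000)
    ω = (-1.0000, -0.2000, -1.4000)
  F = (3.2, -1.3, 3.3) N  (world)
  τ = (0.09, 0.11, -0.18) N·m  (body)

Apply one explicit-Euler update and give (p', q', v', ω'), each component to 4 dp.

α = I⁻¹(τ − ω×Iω) = (0.3760, 4.8000, -1.1000)
ω + α·dt = (-0.9850, -0.0080, -1.4440)
Hamilton product q⊗(0,ω) = (0.2000000, -1.4000000, 0.0000000, 1.0000000)
updated quaternion q' = (0.0040, -0.0280, 0.9994, 0.0200)
a = (3.2000, -1.3000, 3.3000)
p' = p + v·dt = (1.2680, 0.7000, -1.5200)
v' = v + a·dt = (-0.6720, -0.0520, -0.3680)

p' = (1.2680, 0.7000, -1.5200)
q' = (0.0040, -0.0280, 0.9994, 0.0200)
v' = (-0.6720, -0.0520, -0.3680)
ω' = (-0.9850, -0.0080, -1.4440)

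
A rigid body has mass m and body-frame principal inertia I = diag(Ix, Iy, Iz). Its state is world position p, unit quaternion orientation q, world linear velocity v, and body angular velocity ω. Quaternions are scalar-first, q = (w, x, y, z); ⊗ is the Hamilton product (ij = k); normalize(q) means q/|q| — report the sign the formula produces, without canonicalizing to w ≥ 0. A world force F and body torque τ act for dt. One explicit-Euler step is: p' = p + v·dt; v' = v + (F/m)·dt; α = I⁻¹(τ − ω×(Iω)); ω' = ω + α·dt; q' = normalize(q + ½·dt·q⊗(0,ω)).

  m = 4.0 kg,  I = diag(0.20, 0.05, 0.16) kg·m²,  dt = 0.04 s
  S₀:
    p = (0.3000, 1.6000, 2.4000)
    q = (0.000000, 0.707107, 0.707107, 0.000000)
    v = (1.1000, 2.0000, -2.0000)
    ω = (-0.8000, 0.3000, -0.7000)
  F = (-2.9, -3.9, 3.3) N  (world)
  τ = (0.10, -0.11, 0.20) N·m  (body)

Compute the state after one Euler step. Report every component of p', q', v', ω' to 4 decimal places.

precession coupling ω×(Iω) = (-0.0231, 0.0224, 0.0360)
angular accel α = (0.6155, -2.6480, 1.0250)
ω' = ω + α·dt = (-0.7754, 0.1941, -0.6590)
Hamilton product q⊗(0,ω) = (0.3535535, -0.4949749, 0.4949749, 0.7778177)
updated quaternion q' = (0.0071, 0.6970, 0.7168, 0.0156)
p + v·dt = (0.3440, 1.6800, 2.3200)
v' = v + a·dt = (1.0710, 1.9610, -1.9670)

p' = (0.3440, 1.6800, 2.3200)
q' = (0.0071, 0.6970, 0.7168, 0.0156)
v' = (1.0710, 1.9610, -1.9670)
ω' = (-0.7754, 0.1941, -0.6590)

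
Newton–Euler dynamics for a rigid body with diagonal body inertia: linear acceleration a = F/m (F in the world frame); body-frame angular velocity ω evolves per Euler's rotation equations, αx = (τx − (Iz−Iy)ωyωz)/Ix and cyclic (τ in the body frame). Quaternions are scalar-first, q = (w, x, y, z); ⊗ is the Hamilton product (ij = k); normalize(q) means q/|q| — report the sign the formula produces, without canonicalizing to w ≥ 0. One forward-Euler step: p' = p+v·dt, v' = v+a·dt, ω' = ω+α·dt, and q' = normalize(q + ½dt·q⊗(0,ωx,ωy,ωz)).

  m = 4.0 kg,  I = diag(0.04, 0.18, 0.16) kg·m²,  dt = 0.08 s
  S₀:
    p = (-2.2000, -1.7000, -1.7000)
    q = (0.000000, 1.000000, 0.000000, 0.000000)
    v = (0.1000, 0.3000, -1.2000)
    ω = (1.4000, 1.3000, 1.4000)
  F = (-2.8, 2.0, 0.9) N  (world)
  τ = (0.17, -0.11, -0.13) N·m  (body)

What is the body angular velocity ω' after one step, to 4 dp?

ω' = (1.8128, 1.3556, 1.2076)

gyro term ω×Iω = (-0.0364, -0.2352, 0.2548)
(τ − ω×Iω)/I = (5.1600, 0.6956, -2.4050)
ω' = ω + α·dt = (1.8128, 1.3556, 1.2076)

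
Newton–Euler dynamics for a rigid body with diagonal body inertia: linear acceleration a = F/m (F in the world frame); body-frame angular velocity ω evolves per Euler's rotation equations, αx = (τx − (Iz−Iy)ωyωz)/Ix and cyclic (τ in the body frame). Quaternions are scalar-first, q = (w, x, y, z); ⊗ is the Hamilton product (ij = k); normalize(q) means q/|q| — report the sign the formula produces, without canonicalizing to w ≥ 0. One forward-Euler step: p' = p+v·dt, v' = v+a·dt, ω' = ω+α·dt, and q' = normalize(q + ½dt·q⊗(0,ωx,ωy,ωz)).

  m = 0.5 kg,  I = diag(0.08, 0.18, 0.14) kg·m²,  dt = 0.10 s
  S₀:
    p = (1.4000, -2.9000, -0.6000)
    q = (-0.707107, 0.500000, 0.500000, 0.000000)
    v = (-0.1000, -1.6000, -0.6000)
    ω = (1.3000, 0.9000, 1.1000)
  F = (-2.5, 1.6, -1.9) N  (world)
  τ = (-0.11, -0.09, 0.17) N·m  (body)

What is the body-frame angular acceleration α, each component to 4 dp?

precession coupling ω×(Iω) = (-0.0396, -0.0858, 0.1170)
(τ − ω×Iω)/I = (-0.8800, -0.0233, 0.3786)

α = (-0.8800, -0.0233, 0.3786)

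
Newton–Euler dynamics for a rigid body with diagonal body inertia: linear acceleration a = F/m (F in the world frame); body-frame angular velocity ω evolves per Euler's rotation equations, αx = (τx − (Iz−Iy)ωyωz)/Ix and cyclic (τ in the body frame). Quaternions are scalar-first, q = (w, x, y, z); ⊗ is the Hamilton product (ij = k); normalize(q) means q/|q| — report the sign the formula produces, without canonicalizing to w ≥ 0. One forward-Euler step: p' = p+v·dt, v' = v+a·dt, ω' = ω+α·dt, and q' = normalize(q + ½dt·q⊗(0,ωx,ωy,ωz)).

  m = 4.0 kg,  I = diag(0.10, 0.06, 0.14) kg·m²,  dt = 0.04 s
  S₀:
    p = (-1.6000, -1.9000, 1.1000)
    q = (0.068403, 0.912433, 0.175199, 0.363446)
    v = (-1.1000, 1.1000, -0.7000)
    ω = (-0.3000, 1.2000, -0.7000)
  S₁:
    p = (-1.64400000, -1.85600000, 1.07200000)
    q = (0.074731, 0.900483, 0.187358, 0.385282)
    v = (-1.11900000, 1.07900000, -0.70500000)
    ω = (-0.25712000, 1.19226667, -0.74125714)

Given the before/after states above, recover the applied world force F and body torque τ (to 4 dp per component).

Δv = v₁−v₀ = (-0.01900000, -0.02100000, -0.00500000)
m·(v₁−v₀)/dt = (-1.9000, -2.1000, -0.5000)
ω₁ − ω₀ = (0.04288000, -0.00773333, -0.04125714)
τ = I·(Δω/dt) + ω₀×(Iω₀) = (0.0400, -0.0200, -0.1300)

F = (-1.9000, -2.1000, -0.5000)
τ = (0.0400, -0.0200, -0.1300)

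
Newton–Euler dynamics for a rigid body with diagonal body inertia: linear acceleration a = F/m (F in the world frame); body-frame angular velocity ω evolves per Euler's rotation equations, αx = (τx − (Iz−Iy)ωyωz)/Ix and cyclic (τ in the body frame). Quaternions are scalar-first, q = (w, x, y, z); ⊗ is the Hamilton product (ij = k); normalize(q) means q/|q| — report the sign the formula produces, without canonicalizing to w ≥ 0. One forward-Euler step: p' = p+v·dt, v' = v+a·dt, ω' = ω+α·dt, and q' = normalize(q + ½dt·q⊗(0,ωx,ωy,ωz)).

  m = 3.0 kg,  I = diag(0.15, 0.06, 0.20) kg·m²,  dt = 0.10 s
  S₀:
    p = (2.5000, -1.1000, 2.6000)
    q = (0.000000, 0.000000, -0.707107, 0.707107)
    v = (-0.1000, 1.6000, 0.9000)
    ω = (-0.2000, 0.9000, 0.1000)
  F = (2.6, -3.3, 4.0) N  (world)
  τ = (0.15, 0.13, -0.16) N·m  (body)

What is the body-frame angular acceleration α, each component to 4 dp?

α = (0.9160, 2.1500, -0.8810)

gyro term ω×Iω = (0.0126, 0.0010, 0.0162)
(τ − ω×Iω)/I = (0.9160, 2.1500, -0.8810)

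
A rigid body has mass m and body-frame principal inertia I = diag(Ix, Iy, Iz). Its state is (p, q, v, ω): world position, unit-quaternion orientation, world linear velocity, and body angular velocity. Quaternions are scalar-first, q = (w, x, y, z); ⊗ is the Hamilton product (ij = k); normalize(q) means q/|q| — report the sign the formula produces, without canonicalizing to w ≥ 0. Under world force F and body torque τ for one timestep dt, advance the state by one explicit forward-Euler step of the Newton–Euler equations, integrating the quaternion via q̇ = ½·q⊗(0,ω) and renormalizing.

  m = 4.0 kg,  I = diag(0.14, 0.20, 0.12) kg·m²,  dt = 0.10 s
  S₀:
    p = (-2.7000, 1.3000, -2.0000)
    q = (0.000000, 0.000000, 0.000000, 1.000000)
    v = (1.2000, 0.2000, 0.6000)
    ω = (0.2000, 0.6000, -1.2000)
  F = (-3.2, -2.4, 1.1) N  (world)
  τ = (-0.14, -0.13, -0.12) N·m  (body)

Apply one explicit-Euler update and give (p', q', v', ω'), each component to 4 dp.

p' = p + v·dt = (-2.5800, 1.3200, -1.9400)
new velocity v' = (1.1200, 0.1400, 0.6275)
α = I⁻¹(τ − ω×Iω) = (-1.4114, -0.6260, -1.0600)
new body rate ω' = (0.0589, 0.5374, -1.3060)
2q̇ = q⊗(0,ω) = (1.2000000, -0.6000000, 0.2000000, 0.0000000)
q + ½dt·q⊗(0,ω), renormalized = (0.0599, -0.0299, 0.0100, 0.9977)

p' = (-2.5800, 1.3200, -1.9400)
q' = (0.0599, -0.0299, 0.0100, 0.9977)
v' = (1.1200, 0.1400, 0.6275)
ω' = (0.0589, 0.5374, -1.3060)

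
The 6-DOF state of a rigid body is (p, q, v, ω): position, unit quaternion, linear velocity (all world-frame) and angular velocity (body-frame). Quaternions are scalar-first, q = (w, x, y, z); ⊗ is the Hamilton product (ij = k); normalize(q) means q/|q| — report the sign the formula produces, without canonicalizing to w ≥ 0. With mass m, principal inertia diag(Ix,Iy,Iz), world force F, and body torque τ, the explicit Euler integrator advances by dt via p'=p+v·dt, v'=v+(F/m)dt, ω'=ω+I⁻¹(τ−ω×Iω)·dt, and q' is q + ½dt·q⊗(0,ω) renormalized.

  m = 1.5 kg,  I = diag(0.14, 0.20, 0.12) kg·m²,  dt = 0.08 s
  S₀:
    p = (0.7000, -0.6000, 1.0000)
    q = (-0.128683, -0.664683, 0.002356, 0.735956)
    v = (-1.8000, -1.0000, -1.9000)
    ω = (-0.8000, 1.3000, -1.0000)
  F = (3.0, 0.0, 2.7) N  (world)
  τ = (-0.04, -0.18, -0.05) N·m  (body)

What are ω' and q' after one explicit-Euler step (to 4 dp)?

(τ − ω×Iω)/I = (-1.0286, -0.9800, 0.1033)
ω + α·dt = (-0.8823, 1.2216, -0.9917)
Hamilton product q⊗(0,ω) = (0.2011468, -0.8561524, -1.4207357, -0.7335201)
q + ½dt·q⊗(0,ω), renormalized = (-0.1203, -0.6971, -0.0543, 0.7047)

ω' = (-0.8823, 1.2216, -0.9917)
q' = (-0.1203, -0.6971, -0.0543, 0.7047)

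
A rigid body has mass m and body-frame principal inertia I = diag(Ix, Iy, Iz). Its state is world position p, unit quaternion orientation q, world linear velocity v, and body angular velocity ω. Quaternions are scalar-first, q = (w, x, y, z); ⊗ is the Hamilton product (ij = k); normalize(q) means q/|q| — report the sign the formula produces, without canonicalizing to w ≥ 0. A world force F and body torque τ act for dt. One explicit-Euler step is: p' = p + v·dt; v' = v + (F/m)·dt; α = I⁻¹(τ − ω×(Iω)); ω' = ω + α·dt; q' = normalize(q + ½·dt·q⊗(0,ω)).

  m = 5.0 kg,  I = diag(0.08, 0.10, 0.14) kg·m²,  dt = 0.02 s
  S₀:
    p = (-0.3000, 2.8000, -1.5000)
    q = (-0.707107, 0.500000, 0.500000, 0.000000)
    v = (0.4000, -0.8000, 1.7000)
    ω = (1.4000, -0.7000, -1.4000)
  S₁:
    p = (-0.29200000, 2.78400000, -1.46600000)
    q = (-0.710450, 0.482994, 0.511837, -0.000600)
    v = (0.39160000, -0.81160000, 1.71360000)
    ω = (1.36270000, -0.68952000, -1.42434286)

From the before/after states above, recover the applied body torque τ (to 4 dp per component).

τ = (-0.1100, 0.1700, -0.1900)

ω₁ − ω₀ = (-0.03730000, 0.01048000, -0.02434286)
ω₀×(Iω₀) = (0.0392, 0.1176, -0.0196)
I·α + gyro = (-0.1100, 0.1700, -0.1900)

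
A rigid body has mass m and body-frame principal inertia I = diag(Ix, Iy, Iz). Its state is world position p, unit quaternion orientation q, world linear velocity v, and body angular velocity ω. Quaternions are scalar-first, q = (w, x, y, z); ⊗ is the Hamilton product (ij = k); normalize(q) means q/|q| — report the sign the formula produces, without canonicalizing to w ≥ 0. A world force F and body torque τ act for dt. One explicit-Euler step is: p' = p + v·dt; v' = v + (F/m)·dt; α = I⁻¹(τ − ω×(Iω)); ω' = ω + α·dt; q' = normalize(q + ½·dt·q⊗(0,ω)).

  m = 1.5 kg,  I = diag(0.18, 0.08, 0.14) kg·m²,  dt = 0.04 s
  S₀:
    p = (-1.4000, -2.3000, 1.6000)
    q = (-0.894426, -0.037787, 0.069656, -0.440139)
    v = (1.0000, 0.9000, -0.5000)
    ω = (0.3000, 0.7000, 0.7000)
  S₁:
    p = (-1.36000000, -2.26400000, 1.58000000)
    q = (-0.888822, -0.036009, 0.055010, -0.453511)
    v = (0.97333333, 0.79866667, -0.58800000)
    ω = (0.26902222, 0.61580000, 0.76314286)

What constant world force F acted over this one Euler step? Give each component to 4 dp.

F = (-1.0000, -3.8000, -3.3000)

velocity change Δv = (-0.02666667, -0.10133333, -0.08800000)
applied force F = (-1.0000, -3.8000, -3.3000)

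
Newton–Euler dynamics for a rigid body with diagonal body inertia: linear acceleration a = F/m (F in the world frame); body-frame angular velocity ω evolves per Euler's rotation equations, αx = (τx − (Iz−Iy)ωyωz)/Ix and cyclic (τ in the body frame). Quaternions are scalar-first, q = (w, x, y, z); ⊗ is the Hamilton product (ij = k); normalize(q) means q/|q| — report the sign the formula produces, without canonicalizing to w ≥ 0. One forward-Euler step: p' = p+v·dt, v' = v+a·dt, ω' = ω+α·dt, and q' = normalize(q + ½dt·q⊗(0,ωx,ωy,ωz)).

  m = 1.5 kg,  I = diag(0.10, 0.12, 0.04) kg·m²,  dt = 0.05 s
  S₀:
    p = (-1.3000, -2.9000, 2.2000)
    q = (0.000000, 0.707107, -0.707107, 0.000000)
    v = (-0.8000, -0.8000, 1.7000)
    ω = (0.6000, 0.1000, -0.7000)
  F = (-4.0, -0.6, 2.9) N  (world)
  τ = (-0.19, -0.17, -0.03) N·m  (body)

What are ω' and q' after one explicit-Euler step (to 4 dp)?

α = I⁻¹(τ − ω×Iω) = (-1.9560, -1.2067, -0.7800)
ω + α·dt = (0.5022, 0.0397, -0.7390)
2q̇ = q⊗(0,ω) = (-0.3535535, 0.4949749, 0.4949749, 0.4949749)
q' = normalize(q + ½dt·q⊗(0,ω)) = (-0.0088, 0.7193, -0.6945, 0.0124)

ω' = (0.5022, 0.0397, -0.7390)
q' = (-0.0088, 0.7193, -0.6945, 0.0124)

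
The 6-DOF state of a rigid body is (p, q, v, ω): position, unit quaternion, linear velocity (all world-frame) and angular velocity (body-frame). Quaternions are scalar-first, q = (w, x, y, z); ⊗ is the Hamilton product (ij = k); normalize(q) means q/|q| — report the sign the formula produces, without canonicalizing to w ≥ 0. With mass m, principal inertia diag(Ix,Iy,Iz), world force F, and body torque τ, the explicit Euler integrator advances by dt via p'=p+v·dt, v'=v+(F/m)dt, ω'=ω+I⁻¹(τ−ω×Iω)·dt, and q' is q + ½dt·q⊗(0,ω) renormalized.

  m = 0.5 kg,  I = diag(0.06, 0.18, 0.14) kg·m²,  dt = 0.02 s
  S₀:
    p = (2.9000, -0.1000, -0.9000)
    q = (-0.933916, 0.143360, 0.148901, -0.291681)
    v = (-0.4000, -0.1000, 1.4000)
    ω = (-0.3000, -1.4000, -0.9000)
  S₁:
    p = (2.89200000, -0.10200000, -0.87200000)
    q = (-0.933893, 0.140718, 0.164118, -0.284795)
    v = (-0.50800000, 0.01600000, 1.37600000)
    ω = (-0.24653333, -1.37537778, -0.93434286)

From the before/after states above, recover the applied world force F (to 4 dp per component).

F = (-2.7000, 2.9000, -0.6000)

velocity change Δv = (-0.10800000, 0.11600000, -0.02400000)
F = m·Δv/dt = (-2.7000, 2.9000, -0.6000)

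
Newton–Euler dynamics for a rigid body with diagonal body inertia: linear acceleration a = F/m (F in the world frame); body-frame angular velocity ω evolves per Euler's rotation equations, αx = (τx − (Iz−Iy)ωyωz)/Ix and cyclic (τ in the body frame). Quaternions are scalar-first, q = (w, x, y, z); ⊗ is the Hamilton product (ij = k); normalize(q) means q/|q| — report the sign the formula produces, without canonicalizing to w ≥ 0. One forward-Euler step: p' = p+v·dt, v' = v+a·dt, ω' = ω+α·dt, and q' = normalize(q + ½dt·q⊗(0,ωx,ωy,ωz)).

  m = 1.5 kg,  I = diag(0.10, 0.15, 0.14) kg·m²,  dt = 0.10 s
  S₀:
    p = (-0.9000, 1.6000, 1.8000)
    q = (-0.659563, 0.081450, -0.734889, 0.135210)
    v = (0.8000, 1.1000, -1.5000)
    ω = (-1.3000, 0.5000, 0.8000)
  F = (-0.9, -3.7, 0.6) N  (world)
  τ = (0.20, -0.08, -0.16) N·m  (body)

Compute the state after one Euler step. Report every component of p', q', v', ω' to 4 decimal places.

p' = (-0.8200, 1.7100, 1.6500)
q' = (-0.6392, 0.0913, -0.7610, 0.0629)
v' = (0.7400, 0.8533, -1.4600)
ω' = (-1.0960, 0.4189, 0.7089)

(τ − ω×Iω)/I = (2.0400, -0.8107, -0.9107)
ω' = ω + α·dt = (-1.0960, 0.4189, 0.7089)
q⊗(0,ω) = (0.3651615, 0.2019157, -0.5707145, -1.4422811)
q' = normalize(q + ½dt·q⊗(0,ω)) = (-0.6392, 0.0913, -0.7610, 0.0629)
p + v·dt = (-0.8200, 1.7100, 1.6500)
v + (F/m)dt = (0.7400, 0.8533, -1.4600)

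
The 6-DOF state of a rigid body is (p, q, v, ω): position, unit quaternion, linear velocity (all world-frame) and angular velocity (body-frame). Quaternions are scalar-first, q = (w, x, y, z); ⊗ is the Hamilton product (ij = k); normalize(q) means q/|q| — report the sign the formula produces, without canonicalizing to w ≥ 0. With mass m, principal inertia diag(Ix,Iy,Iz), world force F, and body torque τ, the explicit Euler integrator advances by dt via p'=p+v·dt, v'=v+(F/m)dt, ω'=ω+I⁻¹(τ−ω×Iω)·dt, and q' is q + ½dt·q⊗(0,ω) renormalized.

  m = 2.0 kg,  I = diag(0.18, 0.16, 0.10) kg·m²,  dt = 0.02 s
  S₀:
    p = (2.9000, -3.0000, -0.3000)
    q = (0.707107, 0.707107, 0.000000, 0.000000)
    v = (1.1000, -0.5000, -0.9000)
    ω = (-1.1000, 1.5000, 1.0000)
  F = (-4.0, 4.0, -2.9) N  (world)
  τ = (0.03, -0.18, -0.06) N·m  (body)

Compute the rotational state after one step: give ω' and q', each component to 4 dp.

ω' = (-1.0867, 1.4885, 0.9814)
q' = (0.7147, 0.6992, 0.0035, 0.0177)

(τ − ω×Iω)/I = (0.6667, -0.5750, -0.9300)
ω' = ω + α·dt = (-1.0867, 1.4885, 0.9814)
Hamilton product q⊗(0,ω) = (0.7778177, -0.7778177, 0.3535535, 1.7677675)
updated quaternion q' = (0.7147, 0.6992, 0.0035, 0.0177)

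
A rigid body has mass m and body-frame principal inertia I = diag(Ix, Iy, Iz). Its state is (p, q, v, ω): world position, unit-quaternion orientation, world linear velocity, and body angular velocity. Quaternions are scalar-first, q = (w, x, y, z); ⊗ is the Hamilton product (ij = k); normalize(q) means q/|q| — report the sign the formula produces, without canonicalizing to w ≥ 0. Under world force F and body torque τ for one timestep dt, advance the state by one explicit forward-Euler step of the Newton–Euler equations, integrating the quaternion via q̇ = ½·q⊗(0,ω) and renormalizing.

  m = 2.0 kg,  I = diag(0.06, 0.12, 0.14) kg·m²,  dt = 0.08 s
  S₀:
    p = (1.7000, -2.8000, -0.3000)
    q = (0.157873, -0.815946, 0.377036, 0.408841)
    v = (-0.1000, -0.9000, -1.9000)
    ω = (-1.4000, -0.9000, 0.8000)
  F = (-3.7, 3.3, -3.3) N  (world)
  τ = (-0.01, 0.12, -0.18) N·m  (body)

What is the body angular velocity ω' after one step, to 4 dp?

gyro term ω×Iω = (-0.0144, 0.0896, 0.0756)
α = I⁻¹(τ − ω×Iω) = (0.0733, 0.2533, -1.8257)
ω + α·dt = (-1.3941, -0.8797, 0.6539)

ω' = (-1.3941, -0.8797, 0.6539)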